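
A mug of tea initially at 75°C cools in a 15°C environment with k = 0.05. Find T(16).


Newton's law: dT/dt = -k(T - T_a) has solution T(t) = T_a + (T₀ - T_a)e^(-kt).
Plug in T_a = 15, T₀ = 75, k = 0.05, t = 16: T(16) = 15 + (60)e^(-0.80) ≈ 42.0°C.


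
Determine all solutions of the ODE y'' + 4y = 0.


Characteristic equation: r² + 4 = 0.
Discriminant is negative; roots r = 0 ± 2i (complex conjugate pair).
General solution uses e^(α x)(C₁ cos(β x) + C₂ sin(β x)): y = C₁cos(2x) + C₂sin(2x).


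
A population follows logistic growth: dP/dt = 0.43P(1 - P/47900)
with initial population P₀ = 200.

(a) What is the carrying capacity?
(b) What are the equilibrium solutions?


Logistic ODE dP/dt = 0.43P(1 - P/47900) has equilibria where dP/dt = 0, i.e. P = 0 or P = 47900.
The coefficient (1 - P/K) = 0 when P = K, identifying K = 47900 as the carrying capacity.
(a) K = 47900; (b) equilibria P = 0 and P = 47900.


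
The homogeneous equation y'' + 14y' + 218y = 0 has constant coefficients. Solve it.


Characteristic equation: r² + 14r + 218 = 0.
Discriminant is negative; roots r = -7 ± 13i (complex conjugate pair).
General solution uses e^(α x)(C₁ cos(β x) + C₂ sin(β x)): y = e^(-7x)(C₁cos(13x) + C₂sin(13x)).


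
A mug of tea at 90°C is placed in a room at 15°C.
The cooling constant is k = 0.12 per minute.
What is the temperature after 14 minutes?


Newton's law: dT/dt = -k(T - T_a) has solution T(t) = T_a + (T₀ - T_a)e^(-kt).
Plug in T_a = 15, T₀ = 90, k = 0.12, t = 14: T(14) = 15 + (75)e^(-1.68) ≈ 29.0°C.


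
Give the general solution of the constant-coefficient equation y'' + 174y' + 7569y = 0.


Characteristic equation: r² + 174r + 7569 = 0, i.e. (r + 87)² = 0.
Repeated root r = -87; include an x factor for the second linearly independent solution.
General solution: y = (C₁ + C₂x)e^(-87x).


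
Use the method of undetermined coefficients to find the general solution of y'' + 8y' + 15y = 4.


Characteristic roots of r² + 8r + 15 = 0 are -5, -3.
y_h = C₁e^(-5x) + C₂e^(-3x).
Constant forcing; try y_p = A. Then 15A = 4 ⇒ A = 4/15.
General solution: y = C₁e^(-5x) + C₂e^(-3x) + 4/15.


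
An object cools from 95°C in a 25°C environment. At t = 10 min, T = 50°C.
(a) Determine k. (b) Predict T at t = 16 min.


Newton's law: T(t) = T_a + (T₀ - T_a)e^(-kt).
(a) Use T(10) = 50: (50 - 25)/(95 - 25) = e^(-k·10), so k = -ln(0.357)/10 ≈ 0.1030.
(b) Apply k to t = 16: T(16) = 25 + (70)e^(-1.647) ≈ 38.5°C.


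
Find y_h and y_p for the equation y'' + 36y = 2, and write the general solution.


Homogeneous part: r² + 36 = 0 ⇒ r = ±6i, so y_h = C₁cos(6x) + C₂sin(6x).
Try constant y_p = A; plug in: 36A = 2 ⇒ A = 1/18.
General solution: y = C₁cos(6x) + C₂sin(6x) + 1/18.


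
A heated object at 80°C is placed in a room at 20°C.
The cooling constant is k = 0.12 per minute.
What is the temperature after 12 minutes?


Newton's law: dT/dt = -k(T - T_a) has solution T(t) = T_a + (T₀ - T_a)e^(-kt).
Plug in T_a = 20, T₀ = 80, k = 0.12, t = 12: T(12) = 20 + (60)e^(-1.44) ≈ 34.2°C.


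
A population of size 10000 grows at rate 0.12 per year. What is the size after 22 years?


The ODE dP/dt = 0.12P has solution P(t) = P(0)e^(0.12t).
Substitute P(0) = 10000 and t = 22: P(22) = 10000 e^(2.64) ≈ 140132.


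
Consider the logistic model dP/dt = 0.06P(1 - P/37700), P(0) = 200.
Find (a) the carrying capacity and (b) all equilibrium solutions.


Logistic ODE dP/dt = 0.06P(1 - P/37700) has equilibria where dP/dt = 0, i.e. P = 0 or P = 37700.
The coefficient (1 - P/K) = 0 when P = K, identifying K = 37700 as the carrying capacity.
(a) K = 37700; (b) equilibria P = 0 and P = 37700.


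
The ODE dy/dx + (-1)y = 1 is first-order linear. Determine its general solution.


P(x) = -1 ⇒ μ = e^(-x).
(μ y)' = e^(-x) ⇒ μ y = -e^(-x) + C.
Divide by μ: y = -1 + Ce^(x).


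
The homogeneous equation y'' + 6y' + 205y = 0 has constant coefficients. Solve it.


Characteristic equation: r² + 6r + 205 = 0.
Discriminant is negative; roots r = -3 ± 14i (complex conjugate pair).
General solution uses e^(α x)(C₁ cos(β x) + C₂ sin(β x)): y = e^(-3x)(C₁cos(14x) + C₂sin(14x)).


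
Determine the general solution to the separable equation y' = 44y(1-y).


Separate: dy/[y(1-y)] = 44 dx.
Partial fractions: 1/[y(1-y)] = 1/y + 1/(1-y).
Integrate: ln|y/(1-y)| = 44x + C₀.
Solve for y: y = 1/(1 + Ce^(-44x)).


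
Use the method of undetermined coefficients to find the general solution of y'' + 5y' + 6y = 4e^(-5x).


Characteristic roots of r² + 5r + 6 = 0 are -3, -2.
y_h = C₁e^(-3x) + C₂e^(-2x).
Forcing exponent -5 is not a characteristic root; try y_p = Ae^(-5x).
Substitute: A·(25 + (5)·-5 + (6)) = A·6 = 4, so A = 2/3.
General solution: y = C₁e^(-3x) + C₂e^(-2x) + (2/3)e^(-5x).


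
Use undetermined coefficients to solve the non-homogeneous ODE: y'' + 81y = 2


Homogeneous part: r² + 81 = 0 ⇒ r = ±9i, so y_h = C₁cos(9x) + C₂sin(9x).
Try constant y_p = A; plug in: 81A = 2 ⇒ A = 2/81.
General solution: y = C₁cos(9x) + C₂sin(9x) + 2/81.


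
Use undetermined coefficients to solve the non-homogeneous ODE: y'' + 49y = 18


Homogeneous part: r² + 49 = 0 ⇒ r = ±7i, so y_h = C₁cos(7x) + C₂sin(7x).
Try constant y_p = A; plug in: 49A = 18 ⇒ A = 18/49.
General solution: y = C₁cos(7x) + C₂sin(7x) + 18/49.


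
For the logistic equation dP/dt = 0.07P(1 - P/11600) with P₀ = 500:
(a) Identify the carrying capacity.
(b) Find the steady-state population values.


Logistic ODE dP/dt = 0.07P(1 - P/11600) has equilibria where dP/dt = 0, i.e. P = 0 or P = 11600.
The coefficient (1 - P/K) = 0 when P = K, identifying K = 11600 as the carrying capacity.
(a) K = 11600; (b) equilibria P = 0 and P = 11600.


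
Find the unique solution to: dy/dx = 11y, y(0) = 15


General solution of y' = 11y is y = Ce^(11x).
Apply y(0) = 15: C = 15.
Particular solution: y = 15e^(11x).


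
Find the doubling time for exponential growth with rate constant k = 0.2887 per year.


Exponential growth: P(t) = P₀ e^(0.2887t). Set P(t)/P₀ = 2: e^(0.2887t) = 2.
Solve: t = ln(2)/0.2887 ≈ 2.40 years.


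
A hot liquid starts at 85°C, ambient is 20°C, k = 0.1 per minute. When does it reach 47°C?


From T(t) = T_a + (T₀ - T_a)e^(-kt), set T(t) = 47:
(47 - 20) / (85 - 20) = e^(-0.1t), so t = -ln(0.415)/0.1 ≈ 8.8 minutes.


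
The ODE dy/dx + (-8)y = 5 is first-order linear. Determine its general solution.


P(x) = -8 ⇒ μ = e^(-8x).
(μ y)' = 5e^(-8x) ⇒ μ y = -(5/8)e^(-8x) + C.
Divide by μ: y = -5/8 + Ce^(8x).


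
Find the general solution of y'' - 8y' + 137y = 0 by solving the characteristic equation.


Characteristic equation: r² - 8r + 137 = 0.
Discriminant is negative; roots r = 4 ± 11i (complex conjugate pair).
General solution uses e^(α x)(C₁ cos(β x) + C₂ sin(β x)): y = e^(4x)(C₁cos(11x) + C₂sin(11x)).


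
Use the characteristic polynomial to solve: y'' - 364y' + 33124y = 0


Characteristic equation: r² - 364r + 33124 = 0, i.e. (r - 182)² = 0.
Repeated root r = 182; include an x factor for the second linearly independent solution.
General solution: y = (C₁ + C₂x)e^(182x).


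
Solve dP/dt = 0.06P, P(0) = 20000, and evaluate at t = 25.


The ODE dP/dt = 0.06P has solution P(t) = P(0)e^(0.06t).
Substitute P(0) = 20000 and t = 25: P(25) = 20000 e^(1.50) ≈ 89634.


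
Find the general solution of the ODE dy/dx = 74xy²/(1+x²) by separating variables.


Separate: dy/y² = 74x/(1+x²) dx.
Integrate LHS: ∫ dy/y² = -1/y.
Integrate RHS via u = 1+x²: 37ln(1+x²) + C.
Result: -1/y = 37ln(1+x²) + C.


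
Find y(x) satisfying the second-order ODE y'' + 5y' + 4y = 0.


Characteristic equation: r² + 5r + 4 = 0.
Factor: (r + 4)(r + 1) = 0 ⇒ r = -4, -1 (distinct real).
General solution: y = C₁e^(-4x) + C₂e^(-x).


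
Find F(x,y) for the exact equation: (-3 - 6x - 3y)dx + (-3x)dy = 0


Check exactness: ∂M/∂y = -3 and ∂N/∂x = -3; equal, so the equation is exact.
Integrate M with respect to x (treating y as constant): ∫M dx = -3x - 3x^2 - 3xy + h(y).
Differentiate w.r.t. y and set equal to N: all terms match, so h'(y) = 0 and h is a constant absorbed into C.
General solution: -3x - 3x^2 - 3xy = C.


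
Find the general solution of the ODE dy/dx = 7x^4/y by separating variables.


Separate variables: y dy = 7x^4 dx.
Integrate both sides: y²/2 = (7/5)x^5 + C₀.
Multiply by 2: y² = (14/5)x^5 + C.


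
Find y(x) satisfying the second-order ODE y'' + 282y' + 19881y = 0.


Characteristic equation: r² + 282r + 19881 = 0, i.e. (r + 141)² = 0.
Repeated root r = -141; include an x factor for the second linearly independent solution.
General solution: y = (C₁ + C₂x)e^(-141x).


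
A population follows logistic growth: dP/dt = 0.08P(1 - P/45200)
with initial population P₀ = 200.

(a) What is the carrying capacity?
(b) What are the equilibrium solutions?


Logistic ODE dP/dt = 0.08P(1 - P/45200) has equilibria where dP/dt = 0, i.e. P = 0 or P = 45200.
The coefficient (1 - P/K) = 0 when P = K, identifying K = 45200 as the carrying capacity.
(a) K = 45200; (b) equilibria P = 0 and P = 45200.


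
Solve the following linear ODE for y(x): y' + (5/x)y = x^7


P(x) = 5/x ⇒ μ = x^5.
(x^5 y)' = x^5·x^7 = x^12.
Integrate: x^5 y = x^13/(13) + C.
Solve for y: y = (1/13)x^8 + C/x^5.


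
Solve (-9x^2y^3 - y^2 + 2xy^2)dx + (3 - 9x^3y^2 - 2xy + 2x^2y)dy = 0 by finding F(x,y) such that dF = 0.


Check exactness: ∂M/∂y = -27x^2y^2 - 2y + 4xy and ∂N/∂x = -27x^2y^2 - 2y + 4xy; equal, so the equation is exact.
Integrate M with respect to x (treating y as constant): ∫M dx = -3x^3y^3 - xy^2 + x^2y^2 + h(y).
Differentiate w.r.t. y and set equal to N: the x-dependent terms already match, leaving h'(y) = 3. Integrate: h(y) = 3y.
So F(x,y) = 3y - 3x^3y^3 - xy^2 + x^2y^2.
General solution: 3y - 3x^3y^3 - xy^2 + x^2y^2 = C.


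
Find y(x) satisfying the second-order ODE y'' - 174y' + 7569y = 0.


Characteristic equation: r² - 174r + 7569 = 0, i.e. (r - 87)² = 0.
Repeated root r = 87; include an x factor for the second linearly independent solution.
General solution: y = (C₁ + C₂x)e^(87x).


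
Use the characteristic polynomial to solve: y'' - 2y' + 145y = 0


Characteristic equation: r² - 2r + 145 = 0.
Discriminant is negative; roots r = 1 ± 12i (complex conjugate pair).
General solution uses e^(α x)(C₁ cos(β x) + C₂ sin(β x)): y = e^(x)(C₁cos(12x) + C₂sin(12x)).


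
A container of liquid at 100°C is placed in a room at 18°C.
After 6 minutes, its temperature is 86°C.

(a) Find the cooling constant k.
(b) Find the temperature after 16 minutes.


Newton's law: T(t) = T_a + (T₀ - T_a)e^(-kt).
(a) Use T(6) = 86: (86 - 18)/(100 - 18) = e^(-k·6), so k = -ln(0.829)/6 ≈ 0.0312.
(b) Apply k to t = 16: T(16) = 18 + (82)e^(-0.499) ≈ 67.8°C.


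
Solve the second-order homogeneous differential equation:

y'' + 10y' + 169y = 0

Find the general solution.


Characteristic equation: r² + 10r + 169 = 0.
Discriminant is negative; roots r = -5 ± 12i (complex conjugate pair).
General solution uses e^(α x)(C₁ cos(β x) + C₂ sin(β x)): y = e^(-5x)(C₁cos(12x) + C₂sin(12x)).


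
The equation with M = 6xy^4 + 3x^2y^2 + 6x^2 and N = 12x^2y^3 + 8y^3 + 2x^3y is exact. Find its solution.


Check exactness: ∂M/∂y = 24xy^3 + 6x^2y and ∂N/∂x = 24xy^3 + 6x^2y; equal, so the equation is exact.
Integrate M with respect to x (treating y as constant): ∫M dx = 3x^2y^4 + x^3y^2 + 2x^3 + h(y).
Differentiate w.r.t. y and set equal to N: the x-dependent terms already match, leaving h'(y) = 8y^3. Integrate: h(y) = 2y^4.
So F(x,y) = 3x^2y^4 + 2y^4 + x^3y^2 + 2x^3.
General solution: 3x^2y^4 + 2y^4 + x^3y^2 + 2x^3 = C.


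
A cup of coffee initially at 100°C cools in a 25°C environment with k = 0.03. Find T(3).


Newton's law: dT/dt = -k(T - T_a) has solution T(t) = T_a + (T₀ - T_a)e^(-kt).
Plug in T_a = 25, T₀ = 100, k = 0.03, t = 3: T(3) = 25 + (75)e^(-0.09) ≈ 93.5°C.


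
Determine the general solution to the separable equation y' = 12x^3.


Integrate both sides with respect to x: y = ∫ 12x^3 dx = 3x^4 + C.


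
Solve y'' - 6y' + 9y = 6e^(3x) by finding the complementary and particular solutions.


Characteristic polynomial (r - 3)² = 0; repeated root r = 3.
y_h = (C₁ + C₂x)e^(3x). Forcing matches the repeated root (resonance), so try y_p = Ax² e^(3x).
Substitute and solve for A: 2A = 6, so A = 3.
General solution: y = (C₁ + C₂x + 3x²)e^(3x).


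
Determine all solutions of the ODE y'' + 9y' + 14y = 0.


Characteristic equation: r² + 9r + 14 = 0.
Factor: (r + 2)(r + 7) = 0 ⇒ r = -2, -7 (distinct real).
General solution: y = C₁e^(-2x) + C₂e^(-7x).


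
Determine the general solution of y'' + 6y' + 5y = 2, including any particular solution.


Characteristic roots of r² + 6r + 5 = 0 are -5, -1.
y_h = C₁e^(-5x) + C₂e^(-x).
Forcing exponent 0 is not a characteristic root; try y_p = A.
Substitute: A·(0 + (6)·0 + (5)) = A·5 = 2, so A = 2/5.
General solution: y = C₁e^(-5x) + C₂e^(-x) + 2/5.


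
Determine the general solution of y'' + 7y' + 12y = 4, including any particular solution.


Characteristic roots of r² + 7r + 12 = 0 are -3, -4.
y_h = C₁e^(-3x) + C₂e^(-4x).
Constant forcing; try y_p = A. Then 12A = 4 ⇒ A = 1/3.
General solution: y = C₁e^(-3x) + C₂e^(-4x) + 1/3.


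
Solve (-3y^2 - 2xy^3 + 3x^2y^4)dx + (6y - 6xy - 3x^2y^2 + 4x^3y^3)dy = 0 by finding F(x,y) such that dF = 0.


Check exactness: ∂M/∂y = -6y - 6xy^2 + 12x^2y^3 and ∂N/∂x = -6y - 6xy^2 + 12x^2y^3; equal, so the equation is exact.
Integrate M with respect to x (treating y as constant): ∫M dx = -3xy^2 - x^2y^3 + x^3y^4 + h(y).
Differentiate w.r.t. y and set equal to N: the x-dependent terms already match, leaving h'(y) = 6y. Integrate: h(y) = 3y^2.
So F(x,y) = 3y^2 - 3xy^2 - x^2y^3 + x^3y^4.
General solution: 3y^2 - 3xy^2 - x^2y^3 + x^3y^4 = C.


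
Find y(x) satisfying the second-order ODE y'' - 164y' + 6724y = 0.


Characteristic equation: r² - 164r + 6724 = 0, i.e. (r - 82)² = 0.
Repeated root r = 82; include an x factor for the second linearly independent solution.
General solution: y = (C₁ + C₂x)e^(82x).


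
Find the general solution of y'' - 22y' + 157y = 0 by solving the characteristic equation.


Characteristic equation: r² - 22r + 157 = 0.
Discriminant is negative; roots r = 11 ± 6i (complex conjugate pair).
General solution uses e^(α x)(C₁ cos(β x) + C₂ sin(β x)): y = e^(11x)(C₁cos(6x) + C₂sin(6x)).


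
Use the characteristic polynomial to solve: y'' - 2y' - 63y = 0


Characteristic equation: r² - 2r - 63 = 0.
Factor: (r - 9)(r + 7) = 0 ⇒ r = 9, -7 (distinct real).
General solution: y = C₁e^(9x) + C₂e^(-7x).


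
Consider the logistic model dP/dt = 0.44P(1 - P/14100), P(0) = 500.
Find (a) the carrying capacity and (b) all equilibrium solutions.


Logistic ODE dP/dt = 0.44P(1 - P/14100) has equilibria where dP/dt = 0, i.e. P = 0 or P = 14100.
The coefficient (1 - P/K) = 0 when P = K, identifying K = 14100 as the carrying capacity.
(a) K = 14100; (b) equilibria P = 0 and P = 14100.


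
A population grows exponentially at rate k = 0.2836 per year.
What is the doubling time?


Exponential growth: P(t) = P₀ e^(0.2836t). Set P(t)/P₀ = 2: e^(0.2836t) = 2.
Solve: t = ln(2)/0.2836 ≈ 2.44 years.


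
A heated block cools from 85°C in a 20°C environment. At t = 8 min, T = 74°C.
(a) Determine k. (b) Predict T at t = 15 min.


Newton's law: T(t) = T_a + (T₀ - T_a)e^(-kt).
(a) Use T(8) = 74: (74 - 20)/(85 - 20) = e^(-k·8), so k = -ln(0.831)/8 ≈ 0.0232.
(b) Apply k to t = 15: T(15) = 20 + (65)e^(-0.348) ≈ 65.9°C.


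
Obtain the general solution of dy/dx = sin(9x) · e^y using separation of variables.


Separate: e^(-y) dy = sin(9x) dx.
Integrate: -e^(-y) = -(1/9)cos(9x) + C₀.
Rearrange: e^(-y) = (1/9)cos(9x) + C.


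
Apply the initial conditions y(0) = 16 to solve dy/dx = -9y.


General solution of y' = -9y is y = Ce^(-9x).
Apply y(0) = 16: C = 16.
Particular solution: y = 16e^(-9x).


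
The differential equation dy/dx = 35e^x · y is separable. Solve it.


Separate variables: dy/y = 35e^x dx.
Integrate: ln|y| = 35e^x + C₀.
Exponentiate: y = Ce^(35e^x).


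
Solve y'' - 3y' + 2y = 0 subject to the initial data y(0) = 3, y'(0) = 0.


Characteristic roots of r² - 3r + 2 = 0 are 2, 1.
General solution y = c₁ e^(2x) + c₂ e^(x).
Apply y(0) = 3: c₁ + c₂ = 3. Apply y'(0) = 0: 2 c₁ + 1 c₂ = 0.
Solve: c₁ = -3, c₂ = 6.
Particular solution: y = -3e^(2x) + 6e^(x).


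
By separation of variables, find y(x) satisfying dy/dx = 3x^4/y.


Separate variables: y dy = 3x^4 dx.
Integrate both sides: y²/2 = (3/5)x^5 + C₀.
Multiply by 2: y² = (6/5)x^5 + C.


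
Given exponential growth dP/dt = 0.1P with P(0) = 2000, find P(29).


The ODE dP/dt = 0.1P has solution P(t) = P(0)e^(0.1t).
Substitute P(0) = 2000 and t = 29: P(29) = 2000 e^(2.90) ≈ 36348.


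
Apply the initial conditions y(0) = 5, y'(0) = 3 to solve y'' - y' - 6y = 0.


Characteristic roots of r² - r - 6 = 0 are 3, -2.
General solution y = c₁ e^(3x) + c₂ e^(-2x).
Apply y(0) = 5: c₁ + c₂ = 5. Apply y'(0) = 3: 3 c₁ - 2 c₂ = 3.
Solve: c₁ = 13/5, c₂ = 12/5.
Particular solution: y = (13/5)e^(3x) + (12/5)e^(-2x).


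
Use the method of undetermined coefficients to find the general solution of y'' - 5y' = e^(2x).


Characteristic roots of r² - 5r = 0 are 5, 0.
y_h = C₁e^(5x) + C₂.
Forcing exponent 2 is not a characteristic root; try y_p = Ae^(2x).
Substitute: A·(4 + (-5)·2 + (0)) = A·-6 = 1, so A = -1/6.
General solution: y = C₁e^(5x) + C₂ - (1/6)e^(2x).


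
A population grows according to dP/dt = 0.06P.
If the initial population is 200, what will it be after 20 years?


The ODE dP/dt = 0.06P has solution P(t) = P(0)e^(0.06t).
Substitute P(0) = 200 and t = 20: P(20) = 200 e^(1.20) ≈ 664.


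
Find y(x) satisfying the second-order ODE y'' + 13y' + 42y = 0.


Characteristic equation: r² + 13r + 42 = 0.
Factor: (r + 6)(r + 7) = 0 ⇒ r = -6, -7 (distinct real).
General solution: y = C₁e^(-6x) + C₂e^(-7x).


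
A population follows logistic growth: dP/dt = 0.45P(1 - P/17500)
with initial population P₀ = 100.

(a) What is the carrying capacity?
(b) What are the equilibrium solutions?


Logistic ODE dP/dt = 0.45P(1 - P/17500) has equilibria where dP/dt = 0, i.e. P = 0 or P = 17500.
The coefficient (1 - P/K) = 0 when P = K, identifying K = 17500 as the carrying capacity.
(a) K = 17500; (b) equilibria P = 0 and P = 17500.


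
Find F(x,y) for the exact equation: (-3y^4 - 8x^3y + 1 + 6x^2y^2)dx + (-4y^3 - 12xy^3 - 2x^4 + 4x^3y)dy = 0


Check exactness: ∂M/∂y = -12y^3 - 8x^3 + 12x^2y and ∂N/∂x = -12y^3 - 8x^3 + 12x^2y; equal, so the equation is exact.
Integrate M with respect to x (treating y as constant): ∫M dx = -3xy^4 - 2x^4y + x + 2x^3y^2 + h(y).
Differentiate w.r.t. y and set equal to N: the x-dependent terms already match, leaving h'(y) = -4y^3. Integrate: h(y) = -y^4.
So F(x,y) = -y^4 - 3xy^4 - 2x^4y + x + 2x^3y^2.
General solution: -y^4 - 3xy^4 - 2x^4y + x + 2x^3y^2 = C.


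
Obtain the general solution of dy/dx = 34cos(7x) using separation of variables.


g(y) = 1, so integrate directly: y = ∫ 34cos(7x) dx = (34/7)sin(7x) + C.


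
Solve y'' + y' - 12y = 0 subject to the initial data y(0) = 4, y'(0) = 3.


Characteristic roots of r² + r - 12 = 0 are -4, 3.
General solution y = c₁ e^(-4x) + c₂ e^(3x).
Apply y(0) = 4: c₁ + c₂ = 4. Apply y'(0) = 3: -4 c₁ + 3 c₂ = 3.
Solve: c₁ = 9/7, c₂ = 19/7.
Particular solution: y = (9/7)e^(-4x) + (19/7)e^(3x).


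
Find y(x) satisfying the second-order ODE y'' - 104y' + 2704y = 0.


Characteristic equation: r² - 104r + 2704 = 0, i.e. (r - 52)² = 0.
Repeated root r = 52; include an x factor for the second linearly independent solution.
General solution: y = (C₁ + C₂x)e^(52x).


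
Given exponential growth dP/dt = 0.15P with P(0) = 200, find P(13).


The ODE dP/dt = 0.15P has solution P(t) = P(0)e^(0.15t).
Substitute P(0) = 200 and t = 13: P(13) = 200 e^(1.95) ≈ 1406.


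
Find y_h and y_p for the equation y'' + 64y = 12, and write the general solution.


Homogeneous part: r² + 64 = 0 ⇒ r = ±8i, so y_h = C₁cos(8x) + C₂sin(8x).
Try constant y_p = A; plug in: 64A = 12 ⇒ A = 3/16.
General solution: y = C₁cos(8x) + C₂sin(8x) + 3/16.


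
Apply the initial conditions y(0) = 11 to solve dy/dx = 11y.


General solution of y' = 11y is y = Ce^(11x).
Apply y(0) = 11: C = 11.
Particular solution: y = 11e^(11x).


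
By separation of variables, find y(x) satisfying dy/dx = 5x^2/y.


Separate variables: y dy = 5x^2 dx.
Integrate both sides: y²/2 = (5/3)x^3 + C₀.
Multiply by 2: y² = (10/3)x^3 + C.


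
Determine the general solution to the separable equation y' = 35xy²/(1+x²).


Separate: dy/y² = 35x/(1+x²) dx.
Integrate LHS: ∫ dy/y² = -1/y.
Integrate RHS via u = 1+x²: (35/2)ln(1+x²) + C.
Result: -1/y = (35/2)ln(1+x²) + C.


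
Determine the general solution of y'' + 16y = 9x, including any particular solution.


Homogeneous: r² + 16 = 0 ⇒ r = ±4i, y_h = C₁cos(4x) + C₂sin(4x).
Polynomial forcing; try y_p = Ax + B. Then y_p'' + 16 y_p = 16(Ax + B) = 9x, so B = 0 and A = 9/16.
General solution: y = C₁cos(4x) + C₂sin(4x) + (9/16)x.


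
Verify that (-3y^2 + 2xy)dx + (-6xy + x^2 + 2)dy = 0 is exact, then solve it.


Check exactness: ∂M/∂y = -6y + 2x and ∂N/∂x = -6y + 2x; equal, so the equation is exact.
Integrate M with respect to x (treating y as constant): ∫M dx = -3xy^2 + x^2y + h(y).
Differentiate w.r.t. y and set equal to N: the x-dependent terms already match, leaving h'(y) = 2. Integrate: h(y) = 2y.
So F(x,y) = -3xy^2 + x^2y + 2y.
General solution: -3xy^2 + x^2y + 2y = C.


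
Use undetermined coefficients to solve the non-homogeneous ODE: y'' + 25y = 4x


Homogeneous: r² + 25 = 0 ⇒ r = ±5i, y_h = C₁cos(5x) + C₂sin(5x).
Polynomial forcing; try y_p = Ax + B. Then y_p'' + 25 y_p = 25(Ax + B) = 4x, so B = 0 and A = 4/25.
General solution: y = C₁cos(5x) + C₂sin(5x) + (4/25)x.


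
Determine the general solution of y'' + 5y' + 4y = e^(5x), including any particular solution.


Characteristic roots of r² + 5r + 4 = 0 are -1, -4.
y_h = C₁e^(-x) + C₂e^(-4x).
Forcing exponent 5 is not a characteristic root; try y_p = Ae^(5x).
Substitute: A·(25 + (5)·5 + (4)) = A·54 = 1, so A = 1/54.
General solution: y = C₁e^(-x) + C₂e^(-4x) + (1/54)e^(5x).


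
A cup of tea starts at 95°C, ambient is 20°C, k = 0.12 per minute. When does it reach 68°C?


From T(t) = T_a + (T₀ - T_a)e^(-kt), set T(t) = 68:
(68 - 20) / (95 - 20) = e^(-0.12t), so t = -ln(0.640)/0.12 ≈ 3.7 minutes.


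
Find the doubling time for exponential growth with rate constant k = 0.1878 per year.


Exponential growth: P(t) = P₀ e^(0.1878t). Set P(t)/P₀ = 2: e^(0.1878t) = 2.
Solve: t = ln(2)/0.1878 ≈ 3.69 years.


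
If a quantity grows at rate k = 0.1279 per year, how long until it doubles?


Exponential growth: P(t) = P₀ e^(0.1279t). Set P(t)/P₀ = 2: e^(0.1279t) = 2.
Solve: t = ln(2)/0.1279 ≈ 5.42 years.


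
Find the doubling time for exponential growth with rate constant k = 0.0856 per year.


Exponential growth: P(t) = P₀ e^(0.0856t). Set P(t)/P₀ = 2: e^(0.0856t) = 2.
Solve: t = ln(2)/0.0856 ≈ 8.10 years.


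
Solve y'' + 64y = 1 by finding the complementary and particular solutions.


Homogeneous part: r² + 64 = 0 ⇒ r = ±8i, so y_h = C₁cos(8x) + C₂sin(8x).
Try constant y_p = A; plug in: 64A = 1 ⇒ A = 1/64.
General solution: y = C₁cos(8x) + C₂sin(8x) + 1/64.


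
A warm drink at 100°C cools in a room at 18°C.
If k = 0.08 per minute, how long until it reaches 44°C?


From T(t) = T_a + (T₀ - T_a)e^(-kt), set T(t) = 44:
(44 - 18) / (100 - 18) = e^(-0.08t), so t = -ln(0.317)/0.08 ≈ 14.4 minutes.


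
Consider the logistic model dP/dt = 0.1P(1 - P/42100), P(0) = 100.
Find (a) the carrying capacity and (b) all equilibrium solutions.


Logistic ODE dP/dt = 0.1P(1 - P/42100) has equilibria where dP/dt = 0, i.e. P = 0 or P = 42100.
The coefficient (1 - P/K) = 0 when P = K, identifying K = 42100 as the carrying capacity.
(a) K = 42100; (b) equilibria P = 0 and P = 42100.


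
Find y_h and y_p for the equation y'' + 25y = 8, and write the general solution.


Homogeneous part: r² + 25 = 0 ⇒ r = ±5i, so y_h = C₁cos(5x) + C₂sin(5x).
Try constant y_p = A; plug in: 25A = 8 ⇒ A = 8/25.
General solution: y = C₁cos(5x) + C₂sin(5x) + 8/25.


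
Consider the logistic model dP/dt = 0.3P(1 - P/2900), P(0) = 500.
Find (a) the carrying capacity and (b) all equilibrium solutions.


Logistic ODE dP/dt = 0.3P(1 - P/2900) has equilibria where dP/dt = 0, i.e. P = 0 or P = 2900.
The coefficient (1 - P/K) = 0 when P = K, identifying K = 2900 as the carrying capacity.
(a) K = 2900; (b) equilibria P = 0 and P = 2900.


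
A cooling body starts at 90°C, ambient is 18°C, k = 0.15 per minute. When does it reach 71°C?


From T(t) = T_a + (T₀ - T_a)e^(-kt), set T(t) = 71:
(71 - 18) / (90 - 18) = e^(-0.15t), so t = -ln(0.736)/0.15 ≈ 2.0 minutes.


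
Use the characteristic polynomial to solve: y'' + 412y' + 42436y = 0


Characteristic equation: r² + 412r + 42436 = 0, i.e. (r + 206)² = 0.
Repeated root r = -206; include an x factor for the second linearly independent solution.
General solution: y = (C₁ + C₂x)e^(-206x).


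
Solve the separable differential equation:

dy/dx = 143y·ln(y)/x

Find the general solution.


Separate: dy/[y ln(y)] = 143 dx/x.
Substitute u = ln(y): du/u = 143 dx/x.
Integrate: ln|ln(y)| = 143ln|x| + C₀, hence ln(y) = C·x^143.


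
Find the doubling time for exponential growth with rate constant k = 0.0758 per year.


Exponential growth: P(t) = P₀ e^(0.0758t). Set P(t)/P₀ = 2: e^(0.0758t) = 2.
Solve: t = ln(2)/0.0758 ≈ 9.14 years.


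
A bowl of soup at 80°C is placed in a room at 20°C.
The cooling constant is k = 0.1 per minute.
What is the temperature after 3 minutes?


Newton's law: dT/dt = -k(T - T_a) has solution T(t) = T_a + (T₀ - T_a)e^(-kt).
Plug in T_a = 20, T₀ = 80, k = 0.1, t = 3: T(3) = 20 + (60)e^(-0.30) ≈ 64.4°C.


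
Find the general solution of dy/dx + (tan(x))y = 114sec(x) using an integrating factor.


P(x) = tan(x) ⇒ μ = e^(∫tan(x)dx) = sec(x).
(sec(x) y)' = 114sec²(x) ⇒ sec(x) y = 114tan(x) + C.
Multiply by cos(x): y = 114sin(x) + C·cos(x).


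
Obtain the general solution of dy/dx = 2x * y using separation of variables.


Separate variables: dy/y = 2x dx.
Integrate: ln|y| = x^2 + C₀.
Exponentiate: y = Ce^(x^2).


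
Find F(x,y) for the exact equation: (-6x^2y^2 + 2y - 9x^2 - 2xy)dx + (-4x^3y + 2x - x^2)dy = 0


Check exactness: ∂M/∂y = -12x^2y + 2 - 2x and ∂N/∂x = -12x^2y + 2 - 2x; equal, so the equation is exact.
Integrate M with respect to x (treating y as constant): ∫M dx = -2x^3y^2 + 2xy - 3x^3 - x^2y + h(y).
Differentiate w.r.t. y and set equal to N: all terms match, so h'(y) = 0 and h is a constant absorbed into C.
General solution: -2x^3y^2 + 2xy - 3x^3 - x^2y = C.


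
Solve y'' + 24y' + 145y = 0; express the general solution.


Characteristic equation: r² + 24r + 145 = 0.
Discriminant is negative; roots r = -12 ± 1i (complex conjugate pair).
General solution uses e^(α x)(C₁ cos(β x) + C₂ sin(β x)): y = e^(-12x)(C₁cos(x) + C₂sin(x)).


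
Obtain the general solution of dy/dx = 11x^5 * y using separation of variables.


Separate variables: dy/y = 11x^5 dx.
Integrate: ln|y| = (11/6)x^6 + C₀.
Exponentiate: y = Ce^((11/6)x^6).


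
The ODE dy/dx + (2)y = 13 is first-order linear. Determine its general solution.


P(x) = 2, Q(x) = 13; integrating factor μ = e^(2x).
(μ y)' = 13e^(2x) ⇒ μ y = (13/2)e^(2x) + C.
Divide by μ: y = 13/2 + Ce^(-2x).


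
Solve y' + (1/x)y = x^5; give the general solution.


P(x) = 1/x ⇒ μ = x^1.
(x^1 y)' = x^6 ⇒ x^1 y = x^7/(7) + C.
Solve for y: y = (1/7)x^6 + C/x^1.


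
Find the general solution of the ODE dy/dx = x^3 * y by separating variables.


Separate variables: dy/y = x^3 dx.
Integrate: ln|y| = (1/4)x^4 + C₀.
Exponentiate: y = Ce^((1/4)x^4).


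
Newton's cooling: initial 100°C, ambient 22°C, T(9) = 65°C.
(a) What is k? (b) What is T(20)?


Newton's law: T(t) = T_a + (T₀ - T_a)e^(-kt).
(a) Use T(9) = 65: (65 - 22)/(100 - 22) = e^(-k·9), so k = -ln(0.551)/9 ≈ 0.0662.
(b) Apply k to t = 20: T(20) = 22 + (78)e^(-1.323) ≈ 42.8°C.


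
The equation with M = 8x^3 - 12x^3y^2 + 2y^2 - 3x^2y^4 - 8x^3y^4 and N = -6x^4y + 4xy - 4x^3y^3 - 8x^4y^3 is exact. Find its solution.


Check exactness: ∂M/∂y = -24x^3y + 4y - 12x^2y^3 - 32x^3y^3 and ∂N/∂x = -24x^3y + 4y - 12x^2y^3 - 32x^3y^3; equal, so the equation is exact.
Integrate M with respect to x (treating y as constant): ∫M dx = 2x^4 - 3x^4y^2 + 2xy^2 - x^3y^4 - 2x^4y^4 + h(y).
Differentiate w.r.t. y and set equal to N: all terms match, so h'(y) = 0 and h is a constant absorbed into C.
General solution: 2x^4 - 3x^4y^2 + 2xy^2 - x^3y^4 - 2x^4y^4 = C.


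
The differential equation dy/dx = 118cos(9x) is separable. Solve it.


g(y) = 1, so integrate directly: y = ∫ 118cos(9x) dx = (118/9)sin(9x) + C.


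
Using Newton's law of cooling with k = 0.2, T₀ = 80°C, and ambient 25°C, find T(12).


Newton's law: dT/dt = -k(T - T_a) has solution T(t) = T_a + (T₀ - T_a)e^(-kt).
Plug in T_a = 25, T₀ = 80, k = 0.2, t = 12: T(12) = 25 + (55)e^(-2.40) ≈ 30.0°C.


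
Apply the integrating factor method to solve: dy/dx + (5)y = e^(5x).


P(x) = 5 ⇒ μ = e^(5x).
(μ y)' = e^(10x) ⇒ μ y = (1/10)e^(10x) + C.
Divide by μ: y = (1/10)e^(5x) + Ce^(-5x).


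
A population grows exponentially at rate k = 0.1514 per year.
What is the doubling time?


Exponential growth: P(t) = P₀ e^(0.1514t). Set P(t)/P₀ = 2: e^(0.1514t) = 2.
Solve: t = ln(2)/0.1514 ≈ 4.58 years.


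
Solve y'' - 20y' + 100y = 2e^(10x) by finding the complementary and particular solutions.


Characteristic polynomial (r - 10)² = 0; repeated root r = 10.
y_h = (C₁ + C₂x)e^(10x). Forcing matches the repeated root (resonance), so try y_p = Ax² e^(10x).
Substitute and solve for A: 2A = 2, so A = 1.
General solution: y = (C₁ + C₂x + x²)e^(10x).


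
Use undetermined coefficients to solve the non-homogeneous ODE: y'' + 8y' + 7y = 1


Characteristic roots of r² + 8r + 7 = 0 are -1, -7.
y_h = C₁e^(-x) + C₂e^(-7x).
Constant forcing; try y_p = A. Then 7A = 1 ⇒ A = 1/7.
General solution: y = C₁e^(-x) + C₂e^(-7x) + 1/7.


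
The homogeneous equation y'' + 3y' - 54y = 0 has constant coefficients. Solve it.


Characteristic equation: r² + 3r - 54 = 0.
Factor: (r - 6)(r + 9) = 0 ⇒ r = 6, -9 (distinct real).
General solution: y = C₁e^(6x) + C₂e^(-9x).


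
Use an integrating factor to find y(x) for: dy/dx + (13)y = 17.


P(x) = 13, Q(x) = 17; integrating factor μ = e^(13x).
(μ y)' = 17e^(13x) ⇒ μ y = (17/13)e^(13x) + C.
Divide by μ: y = 17/13 + Ce^(-13x).


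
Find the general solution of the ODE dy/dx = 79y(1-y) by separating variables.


Separate: dy/[y(1-y)] = 79 dx.
Partial fractions: 1/[y(1-y)] = 1/y + 1/(1-y).
Integrate: ln|y/(1-y)| = 79x + C₀.
Solve for y: y = 1/(1 + Ce^(-79x)).


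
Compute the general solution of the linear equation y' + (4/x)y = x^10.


P(x) = 4/x ⇒ μ = x^4.
(x^4 y)' = x^4·x^10 = x^14.
Integrate: x^4 y = x^15/(15) + C.
Solve for y: y = (1/15)x^11 + C/x^4.


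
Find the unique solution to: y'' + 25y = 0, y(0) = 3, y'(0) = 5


Characteristic roots of r² + 25 = 0 are ±5i, so y = C₁cos(5x) + C₂sin(5x).
Apply y(0) = 3: C₁ = 3. Differentiate and apply y'(0) = 5: 5·C₂ = 5, so C₂ = 1.
Particular solution: y = 3cos(5x) + sin(5x).


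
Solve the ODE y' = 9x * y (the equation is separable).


Separate variables: dy/y = 9x dx.
Integrate: ln|y| = (9/2)x^2 + C₀.
Exponentiate: y = Ce^((9/2)x^2).


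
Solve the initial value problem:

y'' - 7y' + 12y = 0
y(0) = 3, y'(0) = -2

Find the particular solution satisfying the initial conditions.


Characteristic roots of r² - 7r + 12 = 0 are 4, 3.
General solution y = c₁ e^(4x) + c₂ e^(3x).
Apply y(0) = 3: c₁ + c₂ = 3. Apply y'(0) = -2: 4 c₁ + 3 c₂ = -2.
Solve: c₁ = -11, c₂ = 14.
Particular solution: y = -11e^(4x) + 14e^(3x).


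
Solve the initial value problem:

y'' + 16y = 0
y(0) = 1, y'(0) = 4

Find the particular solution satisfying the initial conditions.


Characteristic roots of r² + 16 = 0 are ±4i, so y = C₁cos(4x) + C₂sin(4x).
Apply y(0) = 1: C₁ = 1. Differentiate and apply y'(0) = 4: 4·C₂ = 4, so C₂ = 1.
Particular solution: y = cos(4x) + sin(4x).


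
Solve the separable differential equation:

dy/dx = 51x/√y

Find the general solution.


Separate: √y dy = 51x dx.
Integrate: (2/3)y^(3/2) = (51/2)x² + C.


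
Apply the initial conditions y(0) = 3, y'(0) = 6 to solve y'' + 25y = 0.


Characteristic roots of r² + 25 = 0 are ±5i, so y = C₁cos(5x) + C₂sin(5x).
Apply y(0) = 3: C₁ = 3. Differentiate and apply y'(0) = 6: 5·C₂ = 6, so C₂ = 6/5.
Particular solution: y = 3cos(5x) + (6/5)sin(5x).


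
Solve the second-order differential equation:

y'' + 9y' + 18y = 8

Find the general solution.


Characteristic roots of r² + 9r + 18 = 0 are -6, -3.
y_h = C₁e^(-6x) + C₂e^(-3x).
Constant forcing; try y_p = A. Then 18A = 8 ⇒ A = 4/9.
General solution: y = C₁e^(-6x) + C₂e^(-3x) + 4/9.


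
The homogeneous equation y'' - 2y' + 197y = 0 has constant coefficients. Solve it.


Characteristic equation: r² - 2r + 197 = 0.
Discriminant is negative; roots r = 1 ± 14i (complex conjugate pair).
General solution uses e^(α x)(C₁ cos(β x) + C₂ sin(β x)): y = e^(x)(C₁cos(14x) + C₂sin(14x)).


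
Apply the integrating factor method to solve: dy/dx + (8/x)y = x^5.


P(x) = 8/x ⇒ μ = x^8.
(x^8 y)' = x^8·x^5 = x^13.
Integrate: x^8 y = x^14/(14) + C.
Solve for y: y = (1/14)x^6 + C/x^8.


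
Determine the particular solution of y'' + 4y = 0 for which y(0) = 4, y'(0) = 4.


Characteristic roots of r² + 4 = 0 are ±2i, so y = C₁cos(2x) + C₂sin(2x).
Apply y(0) = 4: C₁ = 4. Differentiate and apply y'(0) = 4: 2·C₂ = 4, so C₂ = 2.
Particular solution: y = 4cos(2x) + 2sin(2x).


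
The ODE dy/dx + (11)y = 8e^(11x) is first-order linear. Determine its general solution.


P(x) = 11 ⇒ μ = e^(11x).
(μ y)' = 8e^(22x) ⇒ μ y = (8/22)e^(22x) + C.
Divide by μ: y = (4/11)e^(11x) + Ce^(-11x).


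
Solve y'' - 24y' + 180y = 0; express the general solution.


Characteristic equation: r² - 24r + 180 = 0.
Discriminant is negative; roots r = 12 ± 6i (complex conjugate pair).
General solution uses e^(α x)(C₁ cos(β x) + C₂ sin(β x)): y = e^(12x)(C₁cos(6x) + C₂sin(6x)).


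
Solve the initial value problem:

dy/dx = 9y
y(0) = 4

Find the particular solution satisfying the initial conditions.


General solution of y' = 9y is y = Ce^(9x).
Apply y(0) = 4: C = 4.
Particular solution: y = 4e^(9x).


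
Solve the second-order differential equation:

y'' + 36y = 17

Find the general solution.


Homogeneous part: r² + 36 = 0 ⇒ r = ±6i, so y_h = C₁cos(6x) + C₂sin(6x).
Try constant y_p = A; plug in: 36A = 17 ⇒ A = 17/36.
General solution: y = C₁cos(6x) + C₂sin(6x) + 17/36.


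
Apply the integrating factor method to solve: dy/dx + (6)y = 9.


P(x) = 6, Q(x) = 9; integrating factor μ = e^(6x).
(μ y)' = 9e^(6x) ⇒ μ y = (3/2)e^(6x) + C.
Divide by μ: y = 3/2 + Ce^(-6x).


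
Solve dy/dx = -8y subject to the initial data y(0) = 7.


General solution of y' = -8y is y = Ce^(-8x).
Apply y(0) = 7: C = 7.
Particular solution: y = 7e^(-8x).


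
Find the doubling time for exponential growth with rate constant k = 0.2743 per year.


Exponential growth: P(t) = P₀ e^(0.2743t). Set P(t)/P₀ = 2: e^(0.2743t) = 2.
Solve: t = ln(2)/0.2743 ≈ 2.53 years.


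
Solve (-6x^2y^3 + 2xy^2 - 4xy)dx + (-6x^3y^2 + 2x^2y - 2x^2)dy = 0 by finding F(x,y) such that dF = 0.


Check exactness: ∂M/∂y = -18x^2y^2 + 4xy - 4x and ∂N/∂x = -18x^2y^2 + 4xy - 4x; equal, so the equation is exact.
Integrate M with respect to x (treating y as constant): ∫M dx = -2x^3y^3 + x^2y^2 - 2x^2y + h(y).
Differentiate w.r.t. y and set equal to N: all terms match, so h'(y) = 0 and h is a constant absorbed into C.
General solution: -2x^3y^3 + x^2y^2 - 2x^2y = C.


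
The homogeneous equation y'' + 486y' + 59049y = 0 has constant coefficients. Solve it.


Characteristic equation: r² + 486r + 59049 = 0, i.e. (r + 243)² = 0.
Repeated root r = -243; include an x factor for the second linearly independent solution.
General solution: y = (C₁ + C₂x)e^(-243x).


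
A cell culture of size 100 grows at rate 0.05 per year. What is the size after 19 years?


The ODE dP/dt = 0.05P has solution P(t) = P(0)e^(0.05t).
Substitute P(0) = 100 and t = 19: P(19) = 100 e^(0.95) ≈ 259.


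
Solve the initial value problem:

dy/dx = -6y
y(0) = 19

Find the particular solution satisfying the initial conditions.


General solution of y' = -6y is y = Ce^(-6x).
Apply y(0) = 19: C = 19.
Particular solution: y = 19e^(-6x).


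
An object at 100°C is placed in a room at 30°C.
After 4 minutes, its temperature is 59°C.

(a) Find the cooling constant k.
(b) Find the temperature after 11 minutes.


Newton's law: T(t) = T_a + (T₀ - T_a)e^(-kt).
(a) Use T(4) = 59: (59 - 30)/(100 - 30) = e^(-k·4), so k = -ln(0.414)/4 ≈ 0.2203.
(b) Apply k to t = 11: T(11) = 30 + (70)e^(-2.423) ≈ 36.2°C.


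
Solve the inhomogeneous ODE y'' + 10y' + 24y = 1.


Characteristic roots of r² + 10r + 24 = 0 are -4, -6.
y_h = C₁e^(-4x) + C₂e^(-6x).
Constant forcing; try y_p = A. Then 24A = 1 ⇒ A = 1/24.
General solution: y = C₁e^(-4x) + C₂e^(-6x) + 1/24.


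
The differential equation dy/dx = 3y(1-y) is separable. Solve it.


Separate: dy/[y(1-y)] = 3 dx.
Partial fractions: 1/[y(1-y)] = 1/y + 1/(1-y).
Integrate: ln|y/(1-y)| = 3x + C₀.
Solve for y: y = 1/(1 + Ce^(-3x)).


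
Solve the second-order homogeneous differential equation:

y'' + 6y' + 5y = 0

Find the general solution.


Characteristic equation: r² + 6r + 5 = 0.
Factor: (r + 5)(r + 1) = 0 ⇒ r = -5, -1 (distinct real).
General solution: y = C₁e^(-5x) + C₂e^(-x).


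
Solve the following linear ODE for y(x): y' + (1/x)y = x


P(x) = 1/x ⇒ μ = x^1.
(x^1 y)' = x^1·x^1 = x^2.
Integrate: x^1 y = x^3/(3) + C.
Solve for y: y = (1/3)x^2 + C/x^1.


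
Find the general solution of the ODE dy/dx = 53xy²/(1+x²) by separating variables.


Separate: dy/y² = 53x/(1+x²) dx.
Integrate LHS: ∫ dy/y² = -1/y.
Integrate RHS via u = 1+x²: (53/2)ln(1+x²) + C.
Result: -1/y = (53/2)ln(1+x²) + C.


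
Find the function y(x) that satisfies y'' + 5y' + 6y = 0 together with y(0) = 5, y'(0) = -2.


Characteristic roots of r² + 5r + 6 = 0 are -2, -3.
General solution y = c₁ e^(-2x) + c₂ e^(-3x).
Apply y(0) = 5: c₁ + c₂ = 5. Apply y'(0) = -2: -2 c₁ - 3 c₂ = -2.
Solve: c₁ = 13, c₂ = -8.
Particular solution: y = 13e^(-2x) - 8e^(-3x).


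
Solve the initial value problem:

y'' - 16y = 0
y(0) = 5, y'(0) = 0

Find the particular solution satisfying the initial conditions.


Characteristic roots of r² - 16 = 0 are -4, 4.
General solution y = c₁ e^(-4x) + c₂ e^(4x).
Apply y(0) = 5: c₁ + c₂ = 5. Apply y'(0) = 0: -4 c₁ + 4 c₂ = 0.
Solve: c₁ = 5/2, c₂ = 5/2.
Particular solution: y = (5/2)e^(-4x) + (5/2)e^(4x).
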